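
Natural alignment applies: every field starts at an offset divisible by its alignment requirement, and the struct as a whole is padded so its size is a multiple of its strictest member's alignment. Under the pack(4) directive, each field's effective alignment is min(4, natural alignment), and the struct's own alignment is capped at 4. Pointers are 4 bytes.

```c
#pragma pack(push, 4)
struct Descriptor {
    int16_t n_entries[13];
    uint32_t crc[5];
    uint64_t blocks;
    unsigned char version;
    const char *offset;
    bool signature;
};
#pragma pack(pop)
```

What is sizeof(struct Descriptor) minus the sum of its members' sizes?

0..26  n_entries  (26B, 2-aligned)
26..28  -- padding (2B)
28..48  crc  (20B, 4-aligned)
48..56  blocks  (8B, 4-aligned)
56..57  version  (1B, 1-aligned)
57..60  -- padding (3B)
60..64  offset  (4B, 4-aligned)
64..65  signature  (1B, 1-aligned)
65..68  -- tail padding (3B)
sizeof = 68, alignof = 4
data bytes 60, size 68 → padding 8

8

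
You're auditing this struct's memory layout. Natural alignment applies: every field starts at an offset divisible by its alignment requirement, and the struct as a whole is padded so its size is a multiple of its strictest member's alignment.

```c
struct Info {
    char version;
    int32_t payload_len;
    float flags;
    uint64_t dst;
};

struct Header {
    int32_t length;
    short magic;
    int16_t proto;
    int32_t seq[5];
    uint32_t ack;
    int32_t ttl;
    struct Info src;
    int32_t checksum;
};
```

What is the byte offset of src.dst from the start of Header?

56

Info: 0..1  version  (1B, 1-aligned); 1..4  -- padding (3B); 4..8  payload_len  (4B, 4-aligned); 8..12  flags  (4B, 4-aligned); 12..16  -- padding (4B); 16..24  dst  (8B, 8-aligned); sizeof = 24, alignof = 8
0..4  length  (4B, 4-aligned)
4..6  magic  (2B, 2-aligned)
6..8  proto  (2B, 2-aligned)
8..28  seq  (20B, 4-aligned)
28..32  ack  (4B, 4-aligned)
32..36  ttl  (4B, 4-aligned)
36..40  -- padding (4B)
40..64  src  (24B, 8-aligned)
within Info: dst at 16
40 + 16 = 56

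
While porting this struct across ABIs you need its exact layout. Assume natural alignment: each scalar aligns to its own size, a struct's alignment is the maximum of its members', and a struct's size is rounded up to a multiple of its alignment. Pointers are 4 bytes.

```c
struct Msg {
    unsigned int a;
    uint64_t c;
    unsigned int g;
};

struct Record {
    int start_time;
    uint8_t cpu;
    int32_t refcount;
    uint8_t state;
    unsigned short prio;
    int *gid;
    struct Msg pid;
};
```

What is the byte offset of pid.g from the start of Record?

40

Msg: @0: a [4B, align 4] → 4; +4 pad (align 8); @8: c [8B, align 8] → 16; @16: g [4B, align 4] → 20; +4 tail pad (align 8); size 24, align 8
@0: start_time [4B, align 4] → 4
@4: cpu [1B, align 1] → 5
+3 pad (align 4)
@8: refcount [4B, align 4] → 12
@12: state [1B, align 1] → 13
+1 pad (align 2)
@14: prio [2B, align 2] → 16
@16: gid [4B, align 4] → 20
+4 pad (align 8)
@24: pid [24B, align 8] → 48
within Msg: g at 16
24 + 16 = 40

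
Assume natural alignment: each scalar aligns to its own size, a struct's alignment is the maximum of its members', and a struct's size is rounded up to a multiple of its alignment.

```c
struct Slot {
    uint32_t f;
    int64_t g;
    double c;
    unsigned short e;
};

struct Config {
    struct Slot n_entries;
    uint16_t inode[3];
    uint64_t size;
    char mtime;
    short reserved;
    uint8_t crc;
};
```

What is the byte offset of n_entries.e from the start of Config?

24

Slot: 0..4  f  (4B, 4-aligned); 4..8  -- padding (4B); 8..16  g  (8B, 8-aligned); 16..24  c  (8B, 8-aligned); 24..26  e  (2B, 2-aligned); 26..32  -- tail padding (6B); sizeof = 32, alignof = 8
0..32  n_entries  (32B, 8-aligned)
within Slot: e at 24
0 + 24 = 24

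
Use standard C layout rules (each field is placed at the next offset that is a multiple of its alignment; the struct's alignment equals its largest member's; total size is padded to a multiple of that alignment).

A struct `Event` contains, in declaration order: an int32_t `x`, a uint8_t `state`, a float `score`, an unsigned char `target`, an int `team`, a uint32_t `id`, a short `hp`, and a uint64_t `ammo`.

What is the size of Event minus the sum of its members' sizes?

x at 0 (size 4, align 4) → ends 4
state at 4 (size 1, align 1) → ends 5
pad 3 to align 4 for score
score at 8 (size 4, align 4) → ends 12
target at 12 (size 1, align 1) → ends 13
pad 3 to align 4 for team
team at 16 (size 4, align 4) → ends 20
id at 20 (size 4, align 4) → ends 24
hp at 24 (size 2, align 2) → ends 26
pad 6 to align 8 for ammo
ammo at 32 (size 8, align 8) → ends 40
total 40 bytes, alignment 8
data bytes 28, size 40 → padding 12

12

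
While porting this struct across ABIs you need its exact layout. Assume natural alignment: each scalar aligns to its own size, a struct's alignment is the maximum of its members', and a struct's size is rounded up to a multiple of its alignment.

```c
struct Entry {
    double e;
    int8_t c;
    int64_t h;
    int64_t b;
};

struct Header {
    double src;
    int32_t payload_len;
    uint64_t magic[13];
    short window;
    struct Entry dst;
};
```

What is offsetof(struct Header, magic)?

16

Entry: e at 0 (size 8, align 8) → ends 8; c at 8 (size 1, align 1) → ends 9; pad 7 to align 8 for h; h at 16 (size 8, align 8) → ends 24; b at 24 (size 8, align 8) → ends 32; total 32 bytes, alignment 8
src at 0 (size 8, align 8) → ends 8
payload_len at 8 (size 4, align 4) → ends 12
pad 4 to align 8 for magic
magic at 16 (size 104, align 8) → ends 120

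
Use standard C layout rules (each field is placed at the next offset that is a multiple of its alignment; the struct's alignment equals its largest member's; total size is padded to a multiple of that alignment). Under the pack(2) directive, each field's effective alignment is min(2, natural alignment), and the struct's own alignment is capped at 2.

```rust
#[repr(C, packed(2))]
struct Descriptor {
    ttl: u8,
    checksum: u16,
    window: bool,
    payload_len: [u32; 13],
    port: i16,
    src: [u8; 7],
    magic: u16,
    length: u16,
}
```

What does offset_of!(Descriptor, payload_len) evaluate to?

0..1  ttl  (1B, 1-aligned)
1..2  -- padding (1B)
2..4  checksum  (2B, 2-aligned)
4..5  window  (1B, 1-aligned)
5..6  -- padding (1B)
6..58  payload_len  (52B, 2-aligned)

6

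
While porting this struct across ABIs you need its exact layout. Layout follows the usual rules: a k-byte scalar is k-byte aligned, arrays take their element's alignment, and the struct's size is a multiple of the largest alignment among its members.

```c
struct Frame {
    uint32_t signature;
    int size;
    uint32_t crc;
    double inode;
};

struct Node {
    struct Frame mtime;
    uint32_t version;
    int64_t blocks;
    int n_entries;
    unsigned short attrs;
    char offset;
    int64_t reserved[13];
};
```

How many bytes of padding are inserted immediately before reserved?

1

Frame: 0..4  signature  (4B, 4-aligned); 4..8  size  (4B, 4-aligned); 8..12  crc  (4B, 4-aligned); 12..16  -- padding (4B); 16..24  inode  (8B, 8-aligned); sizeof = 24, alignof = 8
0..24  mtime  (24B, 8-aligned)
24..28  version  (4B, 4-aligned)
28..32  -- padding (4B)
32..40  blocks  (8B, 8-aligned)
40..44  n_entries  (4B, 4-aligned)
44..46  attrs  (2B, 2-aligned)
46..47  offset  (1B, 1-aligned)
47..48  -- padding (1B)
48..152  reserved  (104B, 8-aligned)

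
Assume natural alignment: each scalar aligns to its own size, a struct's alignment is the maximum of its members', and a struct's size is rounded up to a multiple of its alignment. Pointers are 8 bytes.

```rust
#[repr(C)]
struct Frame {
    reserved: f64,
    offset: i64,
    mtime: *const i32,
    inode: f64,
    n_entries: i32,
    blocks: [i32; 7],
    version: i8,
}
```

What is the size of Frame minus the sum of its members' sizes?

reserved at 0 (size 8, align 8) → ends 8
offset at 8 (size 8, align 8) → ends 16
mtime at 16 (size 8, align 8) → ends 24
inode at 24 (size 8, align 8) → ends 32
n_entries at 32 (size 4, align 4) → ends 36
blocks at 36 (size 28, align 4) → ends 64
version at 64 (size 1, align 1) → ends 65
tail pad 7 to reach multiple of 8
total 72 bytes, alignment 8
data bytes 65, size 72 → padding 7

7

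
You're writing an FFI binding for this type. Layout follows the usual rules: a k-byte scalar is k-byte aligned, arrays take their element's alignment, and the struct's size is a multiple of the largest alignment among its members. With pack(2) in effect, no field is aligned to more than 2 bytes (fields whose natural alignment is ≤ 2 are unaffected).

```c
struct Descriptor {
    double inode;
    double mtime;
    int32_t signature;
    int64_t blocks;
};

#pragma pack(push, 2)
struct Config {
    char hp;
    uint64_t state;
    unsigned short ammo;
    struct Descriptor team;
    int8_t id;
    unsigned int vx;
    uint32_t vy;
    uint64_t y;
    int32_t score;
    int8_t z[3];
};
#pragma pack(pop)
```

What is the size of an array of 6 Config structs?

Descriptor: inode at 0 (size 8, align 8) → ends 8; mtime at 8 (size 8, align 8) → ends 16; signature at 16 (size 4, align 4) → ends 20; pad 4 to align 8 for blocks; blocks at 24 (size 8, align 8) → ends 32; total 32 bytes, alignment 8
hp at 0 (size 1, align 1) → ends 1
pad 1 to align 2 for state
state at 2 (size 8, align 2) → ends 10
ammo at 10 (size 2, align 2) → ends 12
team at 12 (size 32, align 2) → ends 44
id at 44 (size 1, align 1) → ends 45
pad 1 to align 2 for vx
vx at 46 (size 4, align 2) → ends 50
vy at 50 (size 4, align 2) → ends 54
y at 54 (size 8, align 2) → ends 62
score at 62 (size 4, align 2) → ends 66
z at 66 (size 3, align 1) → ends 69
tail pad 1 to reach multiple of 2
total 70 bytes, alignment 2
array of 6: 6 × 70 = 420

420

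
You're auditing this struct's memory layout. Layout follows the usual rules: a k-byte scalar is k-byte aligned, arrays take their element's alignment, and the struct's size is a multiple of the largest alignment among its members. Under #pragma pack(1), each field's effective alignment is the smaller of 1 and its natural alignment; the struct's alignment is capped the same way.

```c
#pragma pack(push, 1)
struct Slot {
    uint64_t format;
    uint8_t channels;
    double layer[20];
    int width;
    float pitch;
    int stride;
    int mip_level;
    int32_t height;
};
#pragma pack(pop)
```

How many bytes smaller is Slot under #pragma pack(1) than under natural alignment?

natural layout:
  0..8  format  (8B, 8-aligned)
  8..9  channels  (1B, 1-aligned)
  9..16  -- padding (7B)
  16..176  layer  (160B, 8-aligned)
  176..180  width  (4B, 4-aligned)
  180..184  pitch  (4B, 4-aligned)
  184..188  stride  (4B, 4-aligned)
  188..192  mip_level  (4B, 4-aligned)
  192..196  height  (4B, 4-aligned)
  196..200  -- tail padding (4B)
  sizeof = 200, alignof = 8
packed(1) layout:
  0..8  format  (8B, 1-aligned)
  8..9  channels  (1B, 1-aligned)
  9..169  layer  (160B, 1-aligned)
  169..173  width  (4B, 1-aligned)
  173..177  pitch  (4B, 1-aligned)
  177..181  stride  (4B, 1-aligned)
  181..185  mip_level  (4B, 1-aligned)
  185..189  height  (4B, 1-aligned)
  sizeof = 189, alignof = 1
200 − 189 = 11

11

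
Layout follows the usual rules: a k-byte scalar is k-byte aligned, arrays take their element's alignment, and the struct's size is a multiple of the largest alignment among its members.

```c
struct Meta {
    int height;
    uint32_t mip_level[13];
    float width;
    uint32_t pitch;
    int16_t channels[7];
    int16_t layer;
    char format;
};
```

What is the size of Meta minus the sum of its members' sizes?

height at 0 (size 4, align 4) → ends 4
mip_level at 4 (size 52, align 4) → ends 56
width at 56 (size 4, align 4) → ends 60
pitch at 60 (size 4, align 4) → ends 64
channels at 64 (size 14, align 2) → ends 78
layer at 78 (size 2, align 2) → ends 80
format at 80 (size 1, align 1) → ends 81
tail pad 3 to reach multiple of 4
total 84 bytes, alignment 4
data bytes 81, size 84 → padding 3

3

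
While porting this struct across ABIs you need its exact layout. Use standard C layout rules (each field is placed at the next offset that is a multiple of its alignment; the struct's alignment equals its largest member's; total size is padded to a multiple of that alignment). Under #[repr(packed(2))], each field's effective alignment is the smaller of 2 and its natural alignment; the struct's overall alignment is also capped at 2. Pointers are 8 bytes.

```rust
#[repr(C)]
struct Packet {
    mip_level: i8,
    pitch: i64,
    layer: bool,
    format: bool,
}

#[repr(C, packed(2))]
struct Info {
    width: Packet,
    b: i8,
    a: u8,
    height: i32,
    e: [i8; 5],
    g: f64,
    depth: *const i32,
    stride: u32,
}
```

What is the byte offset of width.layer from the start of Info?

Packet: @0: mip_level [1B, align 1] → 1; +7 pad (align 8); @8: pitch [8B, align 8] → 16; @16: layer [1B, align 1] → 17; @17: format [1B, align 1] → 18; +6 tail pad (align 8); size 24, align 8
@0: width [24B, align 2] → 24
within Packet: layer at 16
0 + 16 = 16

16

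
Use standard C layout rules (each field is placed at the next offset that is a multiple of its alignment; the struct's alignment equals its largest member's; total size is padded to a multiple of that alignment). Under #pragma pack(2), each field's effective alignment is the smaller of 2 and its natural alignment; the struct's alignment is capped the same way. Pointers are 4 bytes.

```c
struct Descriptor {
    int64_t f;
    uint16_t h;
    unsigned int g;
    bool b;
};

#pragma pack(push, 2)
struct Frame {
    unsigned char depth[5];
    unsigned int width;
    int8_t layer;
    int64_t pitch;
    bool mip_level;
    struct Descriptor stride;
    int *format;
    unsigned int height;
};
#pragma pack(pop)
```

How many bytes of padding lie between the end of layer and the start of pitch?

Descriptor: 0..8  f  (8B, 8-aligned); 8..10  h  (2B, 2-aligned); 10..12  -- padding (2B); 12..16  g  (4B, 4-aligned); 16..17  b  (1B, 1-aligned); 17..24  -- tail padding (7B); sizeof = 24, alignof = 8
0..5  depth  (5B, 1-aligned)
5..6  -- padding (1B)
6..10  width  (4B, 2-aligned)
10..11  layer  (1B, 1-aligned)
11..12  -- padding (1B)
12..20  pitch  (8B, 2-aligned)

1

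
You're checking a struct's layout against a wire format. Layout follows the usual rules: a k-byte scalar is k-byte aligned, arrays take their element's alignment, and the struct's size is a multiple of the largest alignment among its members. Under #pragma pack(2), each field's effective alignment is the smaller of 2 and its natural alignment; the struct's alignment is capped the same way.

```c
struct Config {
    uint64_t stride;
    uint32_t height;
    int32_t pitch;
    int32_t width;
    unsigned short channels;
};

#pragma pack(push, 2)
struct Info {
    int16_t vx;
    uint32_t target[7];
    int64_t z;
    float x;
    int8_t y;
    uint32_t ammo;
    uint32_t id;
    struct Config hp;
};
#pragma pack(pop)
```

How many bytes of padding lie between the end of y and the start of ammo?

Config: 0..8  stride  (8B, 8-aligned); 8..12  height  (4B, 4-aligned); 12..16  pitch  (4B, 4-aligned); 16..20  width  (4B, 4-aligned); 20..22  channels  (2B, 2-aligned); 22..24  -- tail padding (2B); sizeof = 24, alignof = 8
0..2  vx  (2B, 2-aligned)
2..30  target  (28B, 2-aligned)
30..38  z  (8B, 2-aligned)
38..42  x  (4B, 2-aligned)
42..43  y  (1B, 1-aligned)
43..44  -- padding (1B)
44..48  ammo  (4B, 2-aligned)

1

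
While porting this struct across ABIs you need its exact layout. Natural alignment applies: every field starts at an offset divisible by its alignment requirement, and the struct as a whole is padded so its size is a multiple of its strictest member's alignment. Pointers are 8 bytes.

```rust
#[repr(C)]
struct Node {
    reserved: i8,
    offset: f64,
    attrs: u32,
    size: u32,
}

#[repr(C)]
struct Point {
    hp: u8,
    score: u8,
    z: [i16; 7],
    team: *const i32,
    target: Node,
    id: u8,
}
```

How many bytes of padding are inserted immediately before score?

0

Node: @0: reserved [1B, align 1] → 1; +7 pad (align 8); @8: offset [8B, align 8] → 16; @16: attrs [4B, align 4] → 20; @20: size [4B, align 4] → 24; size 24, align 8
@0: hp [1B, align 1] → 1
@1: score [1B, align 1] → 2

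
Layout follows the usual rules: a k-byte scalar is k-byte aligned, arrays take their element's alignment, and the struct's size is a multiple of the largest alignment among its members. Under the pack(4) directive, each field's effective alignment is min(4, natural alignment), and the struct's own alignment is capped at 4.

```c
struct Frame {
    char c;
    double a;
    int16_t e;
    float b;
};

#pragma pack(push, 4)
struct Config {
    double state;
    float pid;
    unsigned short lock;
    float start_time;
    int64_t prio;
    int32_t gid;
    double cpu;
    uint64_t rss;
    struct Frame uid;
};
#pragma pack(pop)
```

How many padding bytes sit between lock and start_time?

2

Frame: @0: c [1B, align 1] → 1; +7 pad (align 8); @8: a [8B, align 8] → 16; @16: e [2B, align 2] → 18; +2 pad (align 4); @20: b [4B, align 4] → 24; size 24, align 8
@0: state [8B, align 4] → 8
@8: pid [4B, align 4] → 12
@12: lock [2B, align 2] → 14
+2 pad (align 4)
@16: start_time [4B, align 4] → 20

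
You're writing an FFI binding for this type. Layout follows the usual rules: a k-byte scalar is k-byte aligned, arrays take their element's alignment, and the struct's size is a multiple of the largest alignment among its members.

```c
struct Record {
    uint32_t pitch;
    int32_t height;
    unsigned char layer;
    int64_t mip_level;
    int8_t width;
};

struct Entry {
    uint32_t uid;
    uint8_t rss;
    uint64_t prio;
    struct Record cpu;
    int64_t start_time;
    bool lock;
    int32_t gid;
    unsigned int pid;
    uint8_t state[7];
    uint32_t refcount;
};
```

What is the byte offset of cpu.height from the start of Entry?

20

Record: 0..4  pitch  (4B, 4-aligned); 4..8  height  (4B, 4-aligned); 8..9  layer  (1B, 1-aligned); 9..16  -- padding (7B); 16..24  mip_level  (8B, 8-aligned); 24..25  width  (1B, 1-aligned); 25..32  -- tail padding (7B); sizeof = 32, alignof = 8
0..4  uid  (4B, 4-aligned)
4..5  rss  (1B, 1-aligned)
5..8  -- padding (3B)
8..16  prio  (8B, 8-aligned)
16..48  cpu  (32B, 8-aligned)
within Record: height at 4
16 + 4 = 20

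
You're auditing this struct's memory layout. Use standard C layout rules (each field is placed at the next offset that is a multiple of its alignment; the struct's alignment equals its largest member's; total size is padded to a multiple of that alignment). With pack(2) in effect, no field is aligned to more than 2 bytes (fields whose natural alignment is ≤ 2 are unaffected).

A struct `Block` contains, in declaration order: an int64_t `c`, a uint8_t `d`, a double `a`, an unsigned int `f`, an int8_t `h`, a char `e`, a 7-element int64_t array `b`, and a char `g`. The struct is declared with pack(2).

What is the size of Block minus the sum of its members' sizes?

@0: c [8B, align 2] → 8
@8: d [1B, align 1] → 9
+1 pad (align 2)
@10: a [8B, align 2] → 18
@18: f [4B, align 2] → 22
@22: h [1B, align 1] → 23
@23: e [1B, align 1] → 24
@24: b [56B, align 2] → 80
@80: g [1B, align 1] → 81
+1 tail pad (align 2)
size 82, align 2
data bytes 80, size 82 → padding 2

2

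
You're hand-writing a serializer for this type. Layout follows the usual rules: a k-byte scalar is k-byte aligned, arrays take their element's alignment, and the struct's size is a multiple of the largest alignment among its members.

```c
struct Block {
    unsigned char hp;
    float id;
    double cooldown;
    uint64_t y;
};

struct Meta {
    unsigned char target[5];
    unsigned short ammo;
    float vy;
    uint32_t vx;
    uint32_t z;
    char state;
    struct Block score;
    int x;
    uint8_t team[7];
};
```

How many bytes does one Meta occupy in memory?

Block: hp at 0 (size 1, align 1) → ends 1; pad 3 to align 4 for id; id at 4 (size 4, align 4) → ends 8; cooldown at 8 (size 8, align 8) → ends 16; y at 16 (size 8, align 8) → ends 24; total 24 bytes, alignment 8
target at 0 (size 5, align 1) → ends 5
pad 1 to align 2 for ammo
ammo at 6 (size 2, align 2) → ends 8
vy at 8 (size 4, align 4) → ends 12
vx at 12 (size 4, align 4) → ends 16
z at 16 (size 4, align 4) → ends 20
state at 20 (size 1, align 1) → ends 21
pad 3 to align 8 for score
score at 24 (size 24, align 8) → ends 48
x at 48 (size 4, align 4) → ends 52
team at 52 (size 7, align 1) → ends 59
tail pad 5 to reach multiple of 8
total 64 bytes, alignment 8

64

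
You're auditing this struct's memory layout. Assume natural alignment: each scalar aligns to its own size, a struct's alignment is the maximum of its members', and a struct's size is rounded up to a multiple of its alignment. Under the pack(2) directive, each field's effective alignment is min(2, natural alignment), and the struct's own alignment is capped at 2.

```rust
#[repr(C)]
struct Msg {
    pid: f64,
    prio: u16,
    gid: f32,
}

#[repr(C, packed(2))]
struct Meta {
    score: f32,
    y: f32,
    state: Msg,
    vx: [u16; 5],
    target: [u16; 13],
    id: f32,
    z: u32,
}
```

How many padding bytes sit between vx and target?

Msg: 0..8  pid  (8B, 8-aligned); 8..10  prio  (2B, 2-aligned); 10..12  -- padding (2B); 12..16  gid  (4B, 4-aligned); sizeof = 16, alignof = 8
0..4  score  (4B, 2-aligned)
4..8  y  (4B, 2-aligned)
8..24  state  (16B, 2-aligned)
24..34  vx  (10B, 2-aligned)
34..60  target  (26B, 2-aligned)

0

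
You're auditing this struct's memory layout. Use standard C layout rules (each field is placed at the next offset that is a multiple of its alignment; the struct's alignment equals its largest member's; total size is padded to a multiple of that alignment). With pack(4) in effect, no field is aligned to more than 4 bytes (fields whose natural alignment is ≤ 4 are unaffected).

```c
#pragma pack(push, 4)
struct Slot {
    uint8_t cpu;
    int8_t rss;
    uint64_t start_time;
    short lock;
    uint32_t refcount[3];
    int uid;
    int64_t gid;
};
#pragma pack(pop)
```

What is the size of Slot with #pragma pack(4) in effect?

40

@0: cpu [1B, align 1] → 1
@1: rss [1B, align 1] → 2
+2 pad (align 4)
@4: start_time [8B, align 4] → 12
@12: lock [2B, align 2] → 14
+2 pad (align 4)
@16: refcount [12B, align 4] → 28
@28: uid [4B, align 4] → 32
@32: gid [8B, align 4] → 40
size 40, align 4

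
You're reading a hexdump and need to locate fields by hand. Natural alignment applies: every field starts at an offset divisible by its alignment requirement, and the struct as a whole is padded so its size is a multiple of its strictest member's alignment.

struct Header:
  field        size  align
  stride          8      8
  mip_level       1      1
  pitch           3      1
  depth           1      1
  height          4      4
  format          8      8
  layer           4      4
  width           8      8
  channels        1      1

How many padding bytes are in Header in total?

stride at 0 (size 8, align 8) → ends 8
mip_level at 8 (size 1, align 1) → ends 9
pitch at 9 (size 3, align 1) → ends 12
depth at 12 (size 1, align 1) → ends 13
pad 3 to align 4 for height
height at 16 (size 4, align 4) → ends 20
pad 4 to align 8 for format
format at 24 (size 8, align 8) → ends 32
layer at 32 (size 4, align 4) → ends 36
pad 4 to align 8 for width
width at 40 (size 8, align 8) → ends 48
channels at 48 (size 1, align 1) → ends 49
tail pad 7 to reach multiple of 8
total 56 bytes, alignment 8
data bytes 38, size 56 → padding 18

18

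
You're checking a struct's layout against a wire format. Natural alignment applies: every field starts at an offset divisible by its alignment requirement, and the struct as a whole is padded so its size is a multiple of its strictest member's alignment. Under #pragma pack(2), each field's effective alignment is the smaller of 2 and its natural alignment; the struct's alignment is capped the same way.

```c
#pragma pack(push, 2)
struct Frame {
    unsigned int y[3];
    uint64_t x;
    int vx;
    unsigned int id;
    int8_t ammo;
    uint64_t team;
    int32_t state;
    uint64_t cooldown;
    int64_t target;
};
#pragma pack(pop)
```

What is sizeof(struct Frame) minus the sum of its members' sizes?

@0: y [12B, align 2] → 12
@12: x [8B, align 2] → 20
@20: vx [4B, align 2] → 24
@24: id [4B, align 2] → 28
@28: ammo [1B, align 1] → 29
+1 pad (align 2)
@30: team [8B, align 2] → 38
@38: state [4B, align 2] → 42
@42: cooldown [8B, align 2] → 50
@50: target [8B, align 2] → 58
size 58, align 2
data bytes 57, size 58 → padding 1

1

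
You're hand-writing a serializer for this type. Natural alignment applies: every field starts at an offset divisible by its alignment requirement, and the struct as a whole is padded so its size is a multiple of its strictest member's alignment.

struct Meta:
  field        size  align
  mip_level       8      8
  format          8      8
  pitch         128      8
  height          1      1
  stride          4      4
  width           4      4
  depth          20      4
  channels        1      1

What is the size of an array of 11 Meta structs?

mip_level at 0 (size 8, align 8) → ends 8
format at 8 (size 8, align 8) → ends 16
pitch at 16 (size 128, align 8) → ends 144
height at 144 (size 1, align 1) → ends 145
pad 3 to align 4 for stride
stride at 148 (size 4, align 4) → ends 152
width at 152 (size 4, align 4) → ends 156
depth at 156 (size 20, align 4) → ends 176
channels at 176 (size 1, align 1) → ends 177
tail pad 7 to reach multiple of 8
total 184 bytes, alignment 8
array of 11: 11 × 184 = 2024

2024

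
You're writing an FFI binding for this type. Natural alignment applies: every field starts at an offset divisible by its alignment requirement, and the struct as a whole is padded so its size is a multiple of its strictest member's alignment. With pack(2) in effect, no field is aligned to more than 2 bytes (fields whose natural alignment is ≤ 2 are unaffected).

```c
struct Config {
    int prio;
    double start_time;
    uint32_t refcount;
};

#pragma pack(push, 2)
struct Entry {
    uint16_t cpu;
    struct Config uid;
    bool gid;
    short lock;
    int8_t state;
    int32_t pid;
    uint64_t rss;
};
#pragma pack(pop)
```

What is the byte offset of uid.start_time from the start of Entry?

10

Config: @0: prio [4B, align 4] → 4; +4 pad (align 8); @8: start_time [8B, align 8] → 16; @16: refcount [4B, align 4] → 20; +4 tail pad (align 8); size 24, align 8
@0: cpu [2B, align 2] → 2
@2: uid [24B, align 2] → 26
within Config: start_time at 8
2 + 8 = 10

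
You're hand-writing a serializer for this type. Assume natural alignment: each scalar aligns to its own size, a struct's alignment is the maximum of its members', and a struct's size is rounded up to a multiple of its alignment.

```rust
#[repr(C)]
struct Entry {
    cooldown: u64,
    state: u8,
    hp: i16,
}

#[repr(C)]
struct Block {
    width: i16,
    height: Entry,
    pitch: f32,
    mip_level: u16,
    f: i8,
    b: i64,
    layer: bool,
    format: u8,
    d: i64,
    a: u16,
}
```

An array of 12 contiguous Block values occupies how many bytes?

Entry: cooldown at 0 (size 8, align 8) → ends 8; state at 8 (size 1, align 1) → ends 9; pad 1 to align 2 for hp; hp at 10 (size 2, align 2) → ends 12; tail pad 4 to reach multiple of 8; total 16 bytes, alignment 8
width at 0 (size 2, align 2) → ends 2
pad 6 to align 8 for height
height at 8 (size 16, align 8) → ends 24
pitch at 24 (size 4, align 4) → ends 28
mip_level at 28 (size 2, align 2) → ends 30
f at 30 (size 1, align 1) → ends 31
pad 1 to align 8 for b
b at 32 (size 8, align 8) → ends 40
layer at 40 (size 1, align 1) → ends 41
format at 41 (size 1, align 1) → ends 42
pad 6 to align 8 for d
d at 48 (size 8, align 8) → ends 56
a at 56 (size 2, align 2) → ends 58
tail pad 6 to reach multiple of 8
total 64 bytes, alignment 8
array of 12: 12 × 64 = 768

768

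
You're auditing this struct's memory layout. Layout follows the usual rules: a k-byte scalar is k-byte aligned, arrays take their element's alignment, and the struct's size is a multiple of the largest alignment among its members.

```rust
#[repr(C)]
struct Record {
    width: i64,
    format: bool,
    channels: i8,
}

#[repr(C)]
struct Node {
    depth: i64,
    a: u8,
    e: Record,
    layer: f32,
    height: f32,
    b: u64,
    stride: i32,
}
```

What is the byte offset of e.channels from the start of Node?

25

Record: @0: width [8B, align 8] → 8; @8: format [1B, align 1] → 9; @9: channels [1B, align 1] → 10; +6 tail pad (align 8); size 16, align 8
@0: depth [8B, align 8] → 8
@8: a [1B, align 1] → 9
+7 pad (align 8)
@16: e [16B, align 8] → 32
within Record: channels at 9
16 + 9 = 25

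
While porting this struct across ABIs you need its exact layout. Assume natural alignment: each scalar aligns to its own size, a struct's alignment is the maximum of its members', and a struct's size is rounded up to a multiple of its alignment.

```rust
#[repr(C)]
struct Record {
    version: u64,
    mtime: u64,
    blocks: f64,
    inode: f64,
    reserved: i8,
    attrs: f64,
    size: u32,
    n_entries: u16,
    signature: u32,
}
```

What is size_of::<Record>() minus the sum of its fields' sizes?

13

0..8  version  (8B, 8-aligned)
8..16  mtime  (8B, 8-aligned)
16..24  blocks  (8B, 8-aligned)
24..32  inode  (8B, 8-aligned)
32..33  reserved  (1B, 1-aligned)
33..40  -- padding (7B)
40..48  attrs  (8B, 8-aligned)
48..52  size  (4B, 4-aligned)
52..54  n_entries  (2B, 2-aligned)
54..56  -- padding (2B)
56..60  signature  (4B, 4-aligned)
60..64  -- tail padding (4B)
sizeof = 64, alignof = 8
data bytes 51, size 64 → padding 13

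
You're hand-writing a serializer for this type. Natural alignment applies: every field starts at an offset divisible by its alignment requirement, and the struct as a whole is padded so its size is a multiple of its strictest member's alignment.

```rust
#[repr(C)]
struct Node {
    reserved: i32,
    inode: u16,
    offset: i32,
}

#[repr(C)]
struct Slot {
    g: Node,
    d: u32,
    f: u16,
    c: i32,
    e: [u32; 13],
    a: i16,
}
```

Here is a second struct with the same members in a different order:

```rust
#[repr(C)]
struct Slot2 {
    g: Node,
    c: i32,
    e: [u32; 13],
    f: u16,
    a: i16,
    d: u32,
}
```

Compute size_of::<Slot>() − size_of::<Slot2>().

Node: 0..4  reserved  (4B, 4-aligned); 4..6  inode  (2B, 2-aligned); 6..8  -- padding (2B); 8..12  offset  (4B, 4-aligned); sizeof = 12, alignof = 4
0..12  g  (12B, 4-aligned)
12..16  d  (4B, 4-aligned)
16..18  f  (2B, 2-aligned)
18..20  -- padding (2B)
20..24  c  (4B, 4-aligned)
24..76  e  (52B, 4-aligned)
76..78  a  (2B, 2-aligned)
78..80  -- tail padding (2B)
sizeof = 80, alignof = 4
— Slot2 —
0..12  g  (12B, 4-aligned)
12..16  c  (4B, 4-aligned)
16..68  e  (52B, 4-aligned)
68..70  f  (2B, 2-aligned)
70..72  a  (2B, 2-aligned)
72..76  d  (4B, 4-aligned)
sizeof = 76, alignof = 4
80 − 76 = 4

4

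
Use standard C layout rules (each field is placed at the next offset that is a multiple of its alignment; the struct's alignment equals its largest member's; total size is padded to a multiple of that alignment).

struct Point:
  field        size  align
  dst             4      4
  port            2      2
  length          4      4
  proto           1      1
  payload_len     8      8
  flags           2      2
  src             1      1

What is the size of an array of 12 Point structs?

@0: dst [4B, align 4] → 4
@4: port [2B, align 2] → 6
+2 pad (align 4)
@8: length [4B, align 4] → 12
@12: proto [1B, align 1] → 13
+3 pad (align 8)
@16: payload_len [8B, align 8] → 24
@24: flags [2B, align 2] → 26
@26: src [1B, align 1] → 27
+5 tail pad (align 8)
size 32, align 8
array of 12: 12 × 32 = 384

384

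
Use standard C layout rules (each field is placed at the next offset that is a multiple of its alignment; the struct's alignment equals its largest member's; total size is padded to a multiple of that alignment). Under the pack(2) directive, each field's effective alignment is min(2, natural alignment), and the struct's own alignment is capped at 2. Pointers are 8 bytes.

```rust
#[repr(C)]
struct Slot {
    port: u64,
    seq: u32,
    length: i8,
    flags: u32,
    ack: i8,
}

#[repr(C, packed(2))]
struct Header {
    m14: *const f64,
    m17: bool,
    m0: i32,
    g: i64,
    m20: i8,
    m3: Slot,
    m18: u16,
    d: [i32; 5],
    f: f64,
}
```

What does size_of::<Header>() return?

78

Slot: port at 0 (size 8, align 8) → ends 8; seq at 8 (size 4, align 4) → ends 12; length at 12 (size 1, align 1) → ends 13; pad 3 to align 4 for flags; flags at 16 (size 4, align 4) → ends 20; ack at 20 (size 1, align 1) → ends 21; tail pad 3 to reach multiple of 8; total 24 bytes, alignment 8
m14 at 0 (size 8, align 2) → ends 8
m17 at 8 (size 1, align 1) → ends 9
pad 1 to align 2 for m0
m0 at 10 (size 4, align 2) → ends 14
g at 14 (size 8, align 2) → ends 22
m20 at 22 (size 1, align 1) → ends 23
pad 1 to align 2 for m3
m3 at 24 (size 24, align 2) → ends 48
m18 at 48 (size 2, align 2) → ends 50
d at 50 (size 20, align 2) → ends 70
f at 70 (size 8, align 2) → ends 78
total 78 bytes, alignment 2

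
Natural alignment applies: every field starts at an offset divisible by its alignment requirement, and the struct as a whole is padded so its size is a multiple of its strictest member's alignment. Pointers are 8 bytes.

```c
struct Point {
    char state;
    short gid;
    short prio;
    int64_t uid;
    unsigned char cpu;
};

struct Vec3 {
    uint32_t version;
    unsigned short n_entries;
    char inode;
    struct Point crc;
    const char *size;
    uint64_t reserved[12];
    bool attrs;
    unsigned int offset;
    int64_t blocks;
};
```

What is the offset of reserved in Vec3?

Point: 0..1  state  (1B, 1-aligned); 1..2  -- padding (1B); 2..4  gid  (2B, 2-aligned); 4..6  prio  (2B, 2-aligned); 6..8  -- padding (2B); 8..16  uid  (8B, 8-aligned); 16..17  cpu  (1B, 1-aligned); 17..24  -- tail padding (7B); sizeof = 24, alignof = 8
0..4  version  (4B, 4-aligned)
4..6  n_entries  (2B, 2-aligned)
6..7  inode  (1B, 1-aligned)
7..8  -- padding (1B)
8..32  crc  (24B, 8-aligned)
32..40  size  (8B, 8-aligned)
40..136  reserved  (96B, 8-aligned)

40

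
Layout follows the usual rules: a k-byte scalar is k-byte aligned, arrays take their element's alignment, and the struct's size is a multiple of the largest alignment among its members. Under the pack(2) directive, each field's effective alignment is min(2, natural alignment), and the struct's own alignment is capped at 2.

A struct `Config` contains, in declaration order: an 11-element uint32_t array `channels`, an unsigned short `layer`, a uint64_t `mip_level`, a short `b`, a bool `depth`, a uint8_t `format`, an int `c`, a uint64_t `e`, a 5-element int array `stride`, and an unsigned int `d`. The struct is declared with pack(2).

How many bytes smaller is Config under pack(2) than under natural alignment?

natural layout:
  @0: channels [44B, align 4] → 44
  @44: layer [2B, align 2] → 46
  +2 pad (align 8)
  @48: mip_level [8B, align 8] → 56
  @56: b [2B, align 2] → 58
  @58: depth [1B, align 1] → 59
  @59: format [1B, align 1] → 60
  @60: c [4B, align 4] → 64
  @64: e [8B, align 8] → 72
  @72: stride [20B, align 4] → 92
  @92: d [4B, align 4] → 96
  size 96, align 8
packed(2) layout:
  @0: channels [44B, align 2] → 44
  @44: layer [2B, align 2] → 46
  @46: mip_level [8B, align 2] → 54
  @54: b [2B, align 2] → 56
  @56: depth [1B, align 1] → 57
  @57: format [1B, align 1] → 58
  @58: c [4B, align 2] → 62
  @62: e [8B, align 2] → 70
  @70: stride [20B, align 2] → 90
  @90: d [4B, align 2] → 94
  size 94, align 2
96 − 94 = 2

2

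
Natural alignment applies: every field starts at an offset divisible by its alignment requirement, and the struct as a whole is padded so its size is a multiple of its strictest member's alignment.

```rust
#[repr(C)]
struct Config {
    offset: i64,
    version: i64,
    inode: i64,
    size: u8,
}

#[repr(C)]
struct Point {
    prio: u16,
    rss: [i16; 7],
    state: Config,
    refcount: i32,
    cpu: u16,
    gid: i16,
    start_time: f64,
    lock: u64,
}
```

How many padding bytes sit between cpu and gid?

Config: @0: offset [8B, align 8] → 8; @8: version [8B, align 8] → 16; @16: inode [8B, align 8] → 24; @24: size [1B, align 1] → 25; +7 tail pad (align 8); size 32, align 8
@0: prio [2B, align 2] → 2
@2: rss [14B, align 2] → 16
@16: state [32B, align 8] → 48
@48: refcount [4B, align 4] → 52
@52: cpu [2B, align 2] → 54
@54: gid [2B, align 2] → 56

0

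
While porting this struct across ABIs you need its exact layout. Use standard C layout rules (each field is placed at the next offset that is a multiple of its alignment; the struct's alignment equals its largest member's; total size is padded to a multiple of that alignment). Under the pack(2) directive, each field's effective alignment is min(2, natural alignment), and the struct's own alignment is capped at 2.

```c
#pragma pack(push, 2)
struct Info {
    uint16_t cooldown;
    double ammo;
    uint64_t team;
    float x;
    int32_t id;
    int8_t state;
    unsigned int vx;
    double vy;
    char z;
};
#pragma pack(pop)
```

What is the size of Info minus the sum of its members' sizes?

cooldown at 0 (size 2, align 2) → ends 2
ammo at 2 (size 8, align 2) → ends 10
team at 10 (size 8, align 2) → ends 18
x at 18 (size 4, align 2) → ends 22
id at 22 (size 4, align 2) → ends 26
state at 26 (size 1, align 1) → ends 27
pad 1 to align 2 for vx
vx at 28 (size 4, align 2) → ends 32
vy at 32 (size 8, align 2) → ends 40
z at 40 (size 1, align 1) → ends 41
tail pad 1 to reach multiple of 2
total 42 bytes, alignment 2
data bytes 40, size 42 → padding 2

2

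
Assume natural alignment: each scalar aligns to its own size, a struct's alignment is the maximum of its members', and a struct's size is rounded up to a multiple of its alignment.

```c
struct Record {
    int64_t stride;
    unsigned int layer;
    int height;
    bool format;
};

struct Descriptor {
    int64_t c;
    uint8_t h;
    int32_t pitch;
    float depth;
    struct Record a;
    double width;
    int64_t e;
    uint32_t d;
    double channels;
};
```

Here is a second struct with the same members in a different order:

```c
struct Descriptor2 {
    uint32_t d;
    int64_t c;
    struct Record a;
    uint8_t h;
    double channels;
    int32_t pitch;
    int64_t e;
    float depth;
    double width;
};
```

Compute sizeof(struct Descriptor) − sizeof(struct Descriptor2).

-8

Record: @0: stride [8B, align 8] → 8; @8: layer [4B, align 4] → 12; @12: height [4B, align 4] → 16; @16: format [1B, align 1] → 17; +7 tail pad (align 8); size 24, align 8
@0: c [8B, align 8] → 8
@8: h [1B, align 1] → 9
+3 pad (align 4)
@12: pitch [4B, align 4] → 16
@16: depth [4B, align 4] → 20
+4 pad (align 8)
@24: a [24B, align 8] → 48
@48: width [8B, align 8] → 56
@56: e [8B, align 8] → 64
@64: d [4B, align 4] → 68
+4 pad (align 8)
@72: channels [8B, align 8] → 80
size 80, align 8
— Descriptor2 —
@0: d [4B, align 4] → 4
+4 pad (align 8)
@8: c [8B, align 8] → 16
@16: a [24B, align 8] → 40
@40: h [1B, align 1] → 41
+7 pad (align 8)
@48: channels [8B, align 8] → 56
@56: pitch [4B, align 4] → 60
+4 pad (align 8)
@64: e [8B, align 8] → 72
@72: depth [4B, align 4] → 76
+4 pad (align 8)
@80: width [8B, align 8] → 88
size 88, align 8
80 − 88 = -8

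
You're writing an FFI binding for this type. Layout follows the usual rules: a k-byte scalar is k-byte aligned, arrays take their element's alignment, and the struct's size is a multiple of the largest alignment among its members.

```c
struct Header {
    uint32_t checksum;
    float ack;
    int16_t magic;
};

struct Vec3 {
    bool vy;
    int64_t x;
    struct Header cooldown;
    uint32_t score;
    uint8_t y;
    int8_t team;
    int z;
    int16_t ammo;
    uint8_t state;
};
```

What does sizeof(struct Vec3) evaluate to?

48 bytes

Header: @0: checksum [4B, align 4] → 4; @4: ack [4B, align 4] → 8; @8: magic [2B, align 2] → 10; +2 tail pad (align 4); size 12, align 4
@0: vy [1B, align 1] → 1
+7 pad (align 8)
@8: x [8B, align 8] → 16
@16: cooldown [12B, align 4] → 28
@28: score [4B, align 4] → 32
@32: y [1B, align 1] → 33
@33: team [1B, align 1] → 34
+2 pad (align 4)
@36: z [4B, align 4] → 40
@40: ammo [2B, align 2] → 42
@42: state [1B, align 1] → 43
+5 tail pad (align 8)
size 48, align 8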